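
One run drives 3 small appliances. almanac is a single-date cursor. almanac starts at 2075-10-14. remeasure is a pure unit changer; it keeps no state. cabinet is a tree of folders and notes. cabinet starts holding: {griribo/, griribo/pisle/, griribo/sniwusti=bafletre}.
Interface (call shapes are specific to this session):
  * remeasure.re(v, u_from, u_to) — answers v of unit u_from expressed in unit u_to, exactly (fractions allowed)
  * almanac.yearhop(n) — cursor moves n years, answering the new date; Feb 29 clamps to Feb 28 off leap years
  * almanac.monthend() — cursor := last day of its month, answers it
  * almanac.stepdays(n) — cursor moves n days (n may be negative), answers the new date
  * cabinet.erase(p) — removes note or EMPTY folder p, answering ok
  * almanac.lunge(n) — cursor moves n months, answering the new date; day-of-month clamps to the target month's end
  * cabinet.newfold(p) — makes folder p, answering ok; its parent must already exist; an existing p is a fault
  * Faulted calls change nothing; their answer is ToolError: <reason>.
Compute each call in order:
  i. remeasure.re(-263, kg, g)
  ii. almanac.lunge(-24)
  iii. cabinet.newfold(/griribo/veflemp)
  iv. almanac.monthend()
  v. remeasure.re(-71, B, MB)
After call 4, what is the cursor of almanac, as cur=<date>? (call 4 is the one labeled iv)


// 1. remeasure.re(-263, kg, g) == -263000
// 2. almanac.lunge(-24) == 2073-10-14
// 3. cabinet.newfold(/griribo/veflemp) == ok
// 4. almanac.monthend() == 2073-10-31
// 5. remeasure.re(-71, B, MB) == -71/1000000

Answer: cur=2073-10-31


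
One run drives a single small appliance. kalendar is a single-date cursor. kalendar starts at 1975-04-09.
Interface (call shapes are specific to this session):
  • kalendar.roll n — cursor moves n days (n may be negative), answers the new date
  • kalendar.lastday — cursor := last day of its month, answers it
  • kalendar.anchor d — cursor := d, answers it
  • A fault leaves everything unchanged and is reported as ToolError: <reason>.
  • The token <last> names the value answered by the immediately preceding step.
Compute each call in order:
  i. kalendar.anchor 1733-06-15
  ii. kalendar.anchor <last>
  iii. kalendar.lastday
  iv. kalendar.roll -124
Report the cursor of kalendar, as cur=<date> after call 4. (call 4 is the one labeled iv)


Answer: cur=1733-02-26

Derivation:
==> kalendar.anchor(d='1733-06-15')
<== 1733-06-15
==> kalendar.anchor(d='<last>')
<== 1733-06-15
==> kalendar.lastday()
<== 1733-06-30
==> kalendar.roll(n='-124')
<== 1733-02-26


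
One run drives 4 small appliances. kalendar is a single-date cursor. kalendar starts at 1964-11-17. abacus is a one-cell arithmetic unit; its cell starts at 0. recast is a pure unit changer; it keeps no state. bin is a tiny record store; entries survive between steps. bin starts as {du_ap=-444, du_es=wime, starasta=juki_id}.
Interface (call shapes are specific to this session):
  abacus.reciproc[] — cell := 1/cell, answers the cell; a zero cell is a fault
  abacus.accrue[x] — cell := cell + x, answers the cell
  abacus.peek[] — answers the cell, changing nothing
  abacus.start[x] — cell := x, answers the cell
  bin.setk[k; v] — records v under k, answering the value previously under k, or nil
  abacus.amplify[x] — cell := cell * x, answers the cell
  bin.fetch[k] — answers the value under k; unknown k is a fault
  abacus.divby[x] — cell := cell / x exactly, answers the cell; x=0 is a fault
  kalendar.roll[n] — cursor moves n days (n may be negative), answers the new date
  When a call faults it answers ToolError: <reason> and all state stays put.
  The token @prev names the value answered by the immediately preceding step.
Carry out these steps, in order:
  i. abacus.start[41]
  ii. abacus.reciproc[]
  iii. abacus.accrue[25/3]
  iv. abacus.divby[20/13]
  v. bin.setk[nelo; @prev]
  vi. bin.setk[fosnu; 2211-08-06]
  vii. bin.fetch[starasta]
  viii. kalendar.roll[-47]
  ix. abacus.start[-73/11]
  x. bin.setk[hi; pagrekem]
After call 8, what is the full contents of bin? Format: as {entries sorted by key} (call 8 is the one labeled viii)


Answer: {du_ap=-444, du_es=wime, fosnu=2211-08-06, nelo=3341/615, starasta=juki_id}

Derivation:
Step: abacus.start[x: 41]
Result: 41
Step: abacus.reciproc[]
Result: 1/41
Step: abacus.accrue[x: 25/3]
Result: 1028/123
Step: abacus.divby[x: 20/13]
Result: 3341/615
Step: bin.setk[k: nelo; v: @prev]
Result: nil
Step: bin.setk[k: fosnu; v: 2211-08-06]
Result: nil
Step: bin.fetch[k: starasta]
Result: juki_id
Step: kalendar.roll[n: -47]
Result: 1964-10-01
Step: abacus.start[x: -73/11]
Result: -73/11
Step: bin.setk[k: hi; v: pagrekem]
Result: nil


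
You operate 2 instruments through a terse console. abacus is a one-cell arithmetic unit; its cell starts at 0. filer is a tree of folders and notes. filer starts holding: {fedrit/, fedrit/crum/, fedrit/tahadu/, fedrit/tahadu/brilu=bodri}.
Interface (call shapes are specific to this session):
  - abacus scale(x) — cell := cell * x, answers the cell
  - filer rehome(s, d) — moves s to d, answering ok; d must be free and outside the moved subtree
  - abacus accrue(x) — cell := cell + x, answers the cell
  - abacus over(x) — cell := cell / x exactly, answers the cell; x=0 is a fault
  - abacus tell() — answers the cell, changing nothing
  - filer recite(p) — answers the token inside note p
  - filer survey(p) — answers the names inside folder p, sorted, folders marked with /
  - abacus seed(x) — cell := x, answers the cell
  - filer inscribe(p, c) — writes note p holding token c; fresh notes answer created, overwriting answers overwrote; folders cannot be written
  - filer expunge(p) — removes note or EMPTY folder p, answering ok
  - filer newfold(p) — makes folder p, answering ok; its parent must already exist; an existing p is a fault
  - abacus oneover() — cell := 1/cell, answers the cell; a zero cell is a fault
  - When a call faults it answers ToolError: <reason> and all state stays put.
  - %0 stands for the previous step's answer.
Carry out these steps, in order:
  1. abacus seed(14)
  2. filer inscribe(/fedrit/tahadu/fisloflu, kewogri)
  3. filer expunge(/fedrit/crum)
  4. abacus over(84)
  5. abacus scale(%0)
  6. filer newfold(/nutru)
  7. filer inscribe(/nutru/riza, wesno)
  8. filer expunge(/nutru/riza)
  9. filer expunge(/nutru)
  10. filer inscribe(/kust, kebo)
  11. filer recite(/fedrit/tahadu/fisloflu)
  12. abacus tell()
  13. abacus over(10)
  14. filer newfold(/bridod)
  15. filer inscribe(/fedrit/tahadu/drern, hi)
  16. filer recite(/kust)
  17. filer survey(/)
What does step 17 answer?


Answer: [bridod/, fedrit/, kust]

Derivation:
>>> abacus seed x=14
= 14
>>> filer inscribe p=/fedrit/tahadu/fisloflu c=kewogri
= created
>>> filer expunge p=/fedrit/crum
= ok
>>> abacus over x=84
= 1/6
>>> abacus scale x=%0
= 1/36
>>> filer newfold p=/nutru
= ok
>>> filer inscribe p=/nutru/riza c=wesno
= created
>>> filer expunge p=/nutru/riza
= ok
>>> filer expunge p=/nutru
= ok
>>> filer inscribe p=/kust c=kebo
= created
>>> filer recite p=/fedrit/tahadu/fisloflu
= kewogri
>>> abacus tell
= 1/36
>>> abacus over x=10
= 1/360
>>> filer newfold p=/bridod
= ok
>>> filer inscribe p=/fedrit/tahadu/drern c=hi
= created
>>> filer recite p=/kust
= kebo
>>> filer survey p=/
= [bridod/, fedrit/, kust]


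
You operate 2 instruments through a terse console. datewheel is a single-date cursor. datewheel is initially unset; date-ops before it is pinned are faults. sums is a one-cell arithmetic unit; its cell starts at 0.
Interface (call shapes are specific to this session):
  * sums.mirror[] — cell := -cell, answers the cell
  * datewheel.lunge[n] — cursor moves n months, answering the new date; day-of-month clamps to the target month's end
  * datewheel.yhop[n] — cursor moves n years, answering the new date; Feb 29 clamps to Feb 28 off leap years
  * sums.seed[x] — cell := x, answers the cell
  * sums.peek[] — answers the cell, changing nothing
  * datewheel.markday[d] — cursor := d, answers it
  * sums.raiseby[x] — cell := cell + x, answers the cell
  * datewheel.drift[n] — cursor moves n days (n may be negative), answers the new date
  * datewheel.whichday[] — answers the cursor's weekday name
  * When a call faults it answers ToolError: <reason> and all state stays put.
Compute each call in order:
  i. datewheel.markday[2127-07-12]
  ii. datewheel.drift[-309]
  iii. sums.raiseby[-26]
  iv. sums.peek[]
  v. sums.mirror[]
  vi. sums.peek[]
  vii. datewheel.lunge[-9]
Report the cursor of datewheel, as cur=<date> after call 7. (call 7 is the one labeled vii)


Answer: cur=2125-12-06

Derivation:
==> markday(d→2127-07-12)
<== 2127-07-12
==> drift(n→-309)
<== 2126-09-06
==> raiseby(x→-26)
<== -26
==> peek()
<== -26
==> mirror()
<== 26
==> peek()
<== 26
==> lunge(n→-9)
<== 2125-12-06


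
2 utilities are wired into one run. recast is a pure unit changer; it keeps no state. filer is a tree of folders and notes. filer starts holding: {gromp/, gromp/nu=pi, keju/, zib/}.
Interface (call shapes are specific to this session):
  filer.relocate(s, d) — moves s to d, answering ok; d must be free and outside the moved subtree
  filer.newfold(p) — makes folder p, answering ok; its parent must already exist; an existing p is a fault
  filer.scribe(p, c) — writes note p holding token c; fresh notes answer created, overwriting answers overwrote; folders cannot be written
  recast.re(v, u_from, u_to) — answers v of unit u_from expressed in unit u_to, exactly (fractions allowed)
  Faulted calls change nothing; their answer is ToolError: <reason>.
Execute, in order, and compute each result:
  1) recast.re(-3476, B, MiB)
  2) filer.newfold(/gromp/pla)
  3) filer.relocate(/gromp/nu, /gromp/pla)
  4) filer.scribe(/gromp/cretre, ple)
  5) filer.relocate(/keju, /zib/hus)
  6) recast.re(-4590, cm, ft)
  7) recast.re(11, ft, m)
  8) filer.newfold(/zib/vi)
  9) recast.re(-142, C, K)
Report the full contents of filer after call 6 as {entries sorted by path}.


Answer: {gromp/, gromp/cretre=ple, gromp/nu=pi, gromp/pla/, zib/, zib/hus/}

Derivation:
Do: re[v=-3476; u_from=B; u_to=MiB]
See: -869/262144
Do: newfold[p=/gromp/pla]
See: ok
Do: relocate[s=/gromp/nu; d=/gromp/pla]
See: ToolError: exists
Do: scribe[p=/gromp/cretre; c=ple]
See: created
Do: relocate[s=/keju; d=/zib/hus]
See: ok
Do: re[v=-4590; u_from=cm; u_to=ft]
See: -19125/127
Do: re[v=11; u_from=ft; u_to=m]
See: 4191/1250
Do: newfold[p=/zib/vi]
See: ok
Do: re[v=-142; u_from=C; u_to=K]
See: 2623/20


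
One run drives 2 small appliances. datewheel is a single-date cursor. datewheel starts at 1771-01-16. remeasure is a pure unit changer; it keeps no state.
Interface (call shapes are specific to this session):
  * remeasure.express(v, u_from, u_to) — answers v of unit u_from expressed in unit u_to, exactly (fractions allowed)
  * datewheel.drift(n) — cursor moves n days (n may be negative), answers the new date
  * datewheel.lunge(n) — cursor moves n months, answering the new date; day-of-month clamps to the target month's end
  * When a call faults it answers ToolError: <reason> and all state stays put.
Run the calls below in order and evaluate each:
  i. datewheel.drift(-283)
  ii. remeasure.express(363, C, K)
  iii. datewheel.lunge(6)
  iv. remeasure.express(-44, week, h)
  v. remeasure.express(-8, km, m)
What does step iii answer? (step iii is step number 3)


> drift n→-283
:: 1770-04-08
> express v→363 u_from→C u_to→K
:: 12723/20
> lunge n→6
:: 1770-10-08
> express v→-44 u_from→week u_to→h
:: -7392
> express v→-8 u_from→km u_to→m
:: -8000

Answer: 1770-10-08


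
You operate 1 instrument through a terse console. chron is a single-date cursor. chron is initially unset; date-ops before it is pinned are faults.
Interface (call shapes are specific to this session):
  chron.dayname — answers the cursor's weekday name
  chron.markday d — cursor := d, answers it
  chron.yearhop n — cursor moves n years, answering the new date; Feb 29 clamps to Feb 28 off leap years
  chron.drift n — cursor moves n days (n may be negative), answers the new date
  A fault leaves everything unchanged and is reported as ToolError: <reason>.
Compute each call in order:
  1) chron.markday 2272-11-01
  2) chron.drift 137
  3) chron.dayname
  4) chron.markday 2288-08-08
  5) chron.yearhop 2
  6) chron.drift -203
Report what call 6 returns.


Answer: 2290-01-17

Derivation:
$ chron.markday d→2272-11-01
[out] 2272-11-01
$ chron.drift n→137
[out] 2273-03-18
$ chron.dayname
[out] Tuesday
$ chron.markday d→2288-08-08
[out] 2288-08-08
$ chron.yearhop n→2
[out] 2290-08-08
$ chron.drift n→-203
[out] 2290-01-17


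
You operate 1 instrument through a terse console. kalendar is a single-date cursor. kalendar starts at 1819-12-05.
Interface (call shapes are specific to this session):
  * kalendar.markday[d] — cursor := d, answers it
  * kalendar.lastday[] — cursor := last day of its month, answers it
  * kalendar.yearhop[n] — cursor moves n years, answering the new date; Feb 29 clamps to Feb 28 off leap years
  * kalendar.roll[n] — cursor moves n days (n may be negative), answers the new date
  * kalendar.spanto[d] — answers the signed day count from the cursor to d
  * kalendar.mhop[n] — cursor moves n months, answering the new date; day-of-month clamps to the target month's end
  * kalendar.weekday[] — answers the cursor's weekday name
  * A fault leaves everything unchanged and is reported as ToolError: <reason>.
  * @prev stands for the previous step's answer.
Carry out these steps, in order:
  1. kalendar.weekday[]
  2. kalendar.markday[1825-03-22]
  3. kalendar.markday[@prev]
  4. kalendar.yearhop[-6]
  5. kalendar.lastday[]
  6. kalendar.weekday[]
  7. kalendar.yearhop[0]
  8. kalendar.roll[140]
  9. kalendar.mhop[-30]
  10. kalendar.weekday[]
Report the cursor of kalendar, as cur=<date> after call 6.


>> weekday()
<< Sunday
>> markday(d: 1825-03-22)
<< 1825-03-22
>> markday(d: @prev)
<< 1825-03-22
>> yearhop(n: -6)
<< 1819-03-22
>> lastday()
<< 1819-03-31
>> weekday()
<< Wednesday
>> yearhop(n: 0)
<< 1819-03-31
>> roll(n: 140)
<< 1819-08-18
>> mhop(n: -30)
<< 1817-02-18
>> weekday()
<< Tuesday

Answer: cur=1819-03-31


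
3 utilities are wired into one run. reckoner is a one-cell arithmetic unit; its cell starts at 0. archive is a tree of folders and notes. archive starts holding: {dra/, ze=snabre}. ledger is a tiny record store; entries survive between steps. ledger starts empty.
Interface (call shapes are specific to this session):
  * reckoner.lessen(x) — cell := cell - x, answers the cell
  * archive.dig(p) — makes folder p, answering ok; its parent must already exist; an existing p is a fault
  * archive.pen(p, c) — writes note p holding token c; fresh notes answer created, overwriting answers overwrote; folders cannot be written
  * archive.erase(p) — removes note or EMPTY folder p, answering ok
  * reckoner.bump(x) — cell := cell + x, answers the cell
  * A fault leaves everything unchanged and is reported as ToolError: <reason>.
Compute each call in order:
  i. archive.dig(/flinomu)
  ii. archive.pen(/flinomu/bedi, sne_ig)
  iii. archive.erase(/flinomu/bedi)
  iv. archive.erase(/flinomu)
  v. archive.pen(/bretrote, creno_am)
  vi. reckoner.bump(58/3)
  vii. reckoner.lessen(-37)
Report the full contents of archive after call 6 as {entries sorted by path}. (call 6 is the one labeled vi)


> archive.dig p: /flinomu
  ok
> archive.pen p: /flinomu/bedi c: sne_ig
  created
> archive.erase p: /flinomu/bedi
  ok
> archive.erase p: /flinomu
  ok
> archive.pen p: /bretrote c: creno_am
  created
> reckoner.bump x: 58/3
  58/3
> reckoner.lessen x: -37
  169/3

Answer: {bretrote=creno_am, dra/, ze=snabre}


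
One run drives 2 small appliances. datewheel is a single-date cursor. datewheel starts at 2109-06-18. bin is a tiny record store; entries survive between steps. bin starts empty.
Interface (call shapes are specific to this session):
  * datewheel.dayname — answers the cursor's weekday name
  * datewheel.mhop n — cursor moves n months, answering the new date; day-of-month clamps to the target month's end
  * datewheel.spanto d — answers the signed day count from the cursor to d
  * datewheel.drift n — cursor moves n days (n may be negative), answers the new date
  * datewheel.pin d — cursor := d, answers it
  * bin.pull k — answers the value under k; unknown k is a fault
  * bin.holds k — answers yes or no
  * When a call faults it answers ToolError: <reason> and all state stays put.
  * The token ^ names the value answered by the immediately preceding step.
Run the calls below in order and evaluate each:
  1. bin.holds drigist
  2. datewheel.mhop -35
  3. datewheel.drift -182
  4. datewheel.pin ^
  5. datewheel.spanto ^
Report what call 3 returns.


> holds drigist
  no
> mhop -35
  2106-07-18
> drift -182
  2106-01-17
> pin ^
  2106-01-17
> spanto ^
  0

Answer: 2106-01-17


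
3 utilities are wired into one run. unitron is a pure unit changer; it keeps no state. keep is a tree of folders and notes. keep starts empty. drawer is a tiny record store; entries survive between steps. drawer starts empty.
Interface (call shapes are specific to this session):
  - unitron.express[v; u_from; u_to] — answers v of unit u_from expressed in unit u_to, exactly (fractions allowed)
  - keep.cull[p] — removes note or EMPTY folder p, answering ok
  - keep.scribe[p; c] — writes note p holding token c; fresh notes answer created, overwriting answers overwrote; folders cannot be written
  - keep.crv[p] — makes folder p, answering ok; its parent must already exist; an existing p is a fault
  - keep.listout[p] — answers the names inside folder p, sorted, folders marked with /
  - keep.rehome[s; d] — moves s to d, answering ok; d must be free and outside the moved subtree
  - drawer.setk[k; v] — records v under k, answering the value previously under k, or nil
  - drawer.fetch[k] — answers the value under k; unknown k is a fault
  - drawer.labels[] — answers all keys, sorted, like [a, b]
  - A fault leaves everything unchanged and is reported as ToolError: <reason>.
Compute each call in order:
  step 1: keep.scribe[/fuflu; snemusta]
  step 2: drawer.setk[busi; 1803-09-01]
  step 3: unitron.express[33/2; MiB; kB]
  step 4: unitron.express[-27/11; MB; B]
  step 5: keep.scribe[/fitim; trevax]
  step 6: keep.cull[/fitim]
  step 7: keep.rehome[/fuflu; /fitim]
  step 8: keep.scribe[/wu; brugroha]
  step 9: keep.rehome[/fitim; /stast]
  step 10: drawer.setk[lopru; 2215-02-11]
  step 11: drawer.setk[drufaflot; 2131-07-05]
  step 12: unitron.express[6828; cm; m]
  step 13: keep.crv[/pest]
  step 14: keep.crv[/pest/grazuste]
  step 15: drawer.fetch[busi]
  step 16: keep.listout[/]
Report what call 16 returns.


Calling keep.scribe using p: /fuflu, c: snemusta, — result: created.
Invoking drawer.setk using k: busi, v: 1803-09-01, and get nil.
Now I run unitron.express using v: 33/2, u_from: MiB, u_to: kB, giving 2162688/125.
I call unitron.express using v: -27/11, u_from: MB, u_to: B, and get -27000000/11.
Then keep.scribe using p: /fitim, c: trevax, → created.
I invoke keep.cull using p: /fitim, giving ok.
Next I call keep.rehome using s: /fuflu, d: /fitim: ok.
Using keep.scribe using p: /wu, c: brugroha, and observe created.
Invoking keep.rehome using s: /fitim, d: /stast, and get ok.
I use drawer.setk using k: lopru, v: 2215-02-11, and get nil.
I run drawer.setk using k: drufaflot, v: 2131-07-05, yielding nil.
I call unitron.express using v: 6828, u_from: cm, u_to: m, → 1707/25.
I call keep.crv using p: /pest, — result: ok.
I use keep.crv using p: /pest/grazuste: ok.
Invoking drawer.fetch using k: busi, giving 1803-09-01.
I run keep.listout using p: /, → [pest/, stast, wu].

Answer: [pest/, stast, wu]


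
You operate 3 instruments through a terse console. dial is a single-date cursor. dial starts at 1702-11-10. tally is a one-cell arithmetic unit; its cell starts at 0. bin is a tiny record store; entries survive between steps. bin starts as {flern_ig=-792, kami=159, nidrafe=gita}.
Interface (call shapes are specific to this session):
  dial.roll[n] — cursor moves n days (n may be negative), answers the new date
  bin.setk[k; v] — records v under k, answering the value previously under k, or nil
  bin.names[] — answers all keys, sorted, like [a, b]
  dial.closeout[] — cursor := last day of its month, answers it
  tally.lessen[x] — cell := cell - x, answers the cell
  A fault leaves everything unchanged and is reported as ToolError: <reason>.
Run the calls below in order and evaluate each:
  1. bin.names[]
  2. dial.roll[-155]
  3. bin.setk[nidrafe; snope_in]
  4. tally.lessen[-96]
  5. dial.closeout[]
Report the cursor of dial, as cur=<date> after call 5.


Act: bin.names[]
Obs: [flern_ig, kami, nidrafe]
Act: dial.roll[n=-155]
Obs: 1702-06-08
Act: bin.setk[k=nidrafe; v=snope_in]
Obs: gita
Act: tally.lessen[x=-96]
Obs: 96
Act: dial.closeout[]
Obs: 1702-06-30

Answer: cur=1702-06-30


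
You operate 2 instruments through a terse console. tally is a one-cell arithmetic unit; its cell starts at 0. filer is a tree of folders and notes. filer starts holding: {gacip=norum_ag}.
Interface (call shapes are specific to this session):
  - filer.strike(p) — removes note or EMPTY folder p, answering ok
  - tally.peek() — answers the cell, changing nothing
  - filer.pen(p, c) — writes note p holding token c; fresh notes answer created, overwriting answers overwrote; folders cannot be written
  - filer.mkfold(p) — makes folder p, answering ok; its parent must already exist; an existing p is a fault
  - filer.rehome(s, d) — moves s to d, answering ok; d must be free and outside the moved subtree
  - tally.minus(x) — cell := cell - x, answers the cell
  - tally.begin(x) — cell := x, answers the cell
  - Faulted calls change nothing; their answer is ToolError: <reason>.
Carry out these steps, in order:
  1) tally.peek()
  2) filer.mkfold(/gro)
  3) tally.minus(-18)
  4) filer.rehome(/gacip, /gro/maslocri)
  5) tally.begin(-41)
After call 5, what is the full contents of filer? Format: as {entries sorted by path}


Answer: {gro/, gro/maslocri=norum_ag}

Derivation:
·→ peek()
·← 0
·→ mkfold(p: /gro)
·← ok
·→ minus(x: -18)
·← 18
·→ rehome(s: /gacip, d: /gro/maslocri)
·← ok
·→ begin(x: -41)
·← -41


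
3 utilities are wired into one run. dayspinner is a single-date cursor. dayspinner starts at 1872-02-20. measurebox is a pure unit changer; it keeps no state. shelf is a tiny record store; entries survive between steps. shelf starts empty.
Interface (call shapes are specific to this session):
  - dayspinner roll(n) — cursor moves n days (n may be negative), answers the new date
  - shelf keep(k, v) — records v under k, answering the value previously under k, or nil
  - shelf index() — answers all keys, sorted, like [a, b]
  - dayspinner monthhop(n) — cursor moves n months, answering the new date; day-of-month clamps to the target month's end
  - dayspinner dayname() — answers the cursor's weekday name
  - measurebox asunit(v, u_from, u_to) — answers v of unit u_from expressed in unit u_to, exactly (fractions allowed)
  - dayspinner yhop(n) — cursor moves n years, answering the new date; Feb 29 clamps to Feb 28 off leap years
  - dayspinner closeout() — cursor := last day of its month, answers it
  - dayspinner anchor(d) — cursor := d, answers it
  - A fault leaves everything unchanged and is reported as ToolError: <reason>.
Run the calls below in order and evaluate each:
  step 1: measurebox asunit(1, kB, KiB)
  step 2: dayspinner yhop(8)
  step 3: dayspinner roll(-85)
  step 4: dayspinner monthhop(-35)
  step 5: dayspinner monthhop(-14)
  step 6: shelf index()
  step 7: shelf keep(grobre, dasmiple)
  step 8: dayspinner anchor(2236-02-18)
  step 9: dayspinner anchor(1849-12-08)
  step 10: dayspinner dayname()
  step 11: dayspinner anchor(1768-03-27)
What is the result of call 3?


Answer: 1879-11-27

Derivation:
I call measurebox asunit using v→1, u_from→kB, u_to→KiB, and see 125/128.
Using dayspinner yhop using n→8, and observe 1880-02-20.
Then dayspinner roll using n→-85, and get 1879-11-27.
Now I run dayspinner monthhop using n→-35, yielding 1876-12-27.
Next I call dayspinner monthhop using n→-14, and observe 1875-10-27.
I try shelf index, — result: [].
I call shelf keep using k→grobre, v→dasmiple, — result: nil.
I run dayspinner anchor using d→2236-02-18, which returns 2236-02-18.
Invoking dayspinner anchor using d→1849-12-08, and get 1849-12-08.
Using dayspinner dayname(), → Saturday.
Next I call dayspinner anchor using d→1768-03-27, and see 1768-03-27.


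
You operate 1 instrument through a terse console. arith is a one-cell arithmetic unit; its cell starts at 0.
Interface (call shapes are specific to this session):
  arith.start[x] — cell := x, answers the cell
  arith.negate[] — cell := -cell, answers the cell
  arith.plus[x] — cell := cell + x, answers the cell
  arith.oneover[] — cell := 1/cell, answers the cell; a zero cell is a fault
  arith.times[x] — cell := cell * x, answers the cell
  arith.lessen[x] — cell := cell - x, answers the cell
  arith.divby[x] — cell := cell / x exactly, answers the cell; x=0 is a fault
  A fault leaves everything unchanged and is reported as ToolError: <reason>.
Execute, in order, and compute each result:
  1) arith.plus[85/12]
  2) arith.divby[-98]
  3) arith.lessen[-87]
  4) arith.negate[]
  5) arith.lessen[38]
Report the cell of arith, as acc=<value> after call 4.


% plus(x: 85/12) -> 85/12
% divby(x: -98) -> -85/1176
% lessen(x: -87) -> 102227/1176
% negate() -> -102227/1176
% lessen(x: 38) -> -146915/1176

Answer: acc=-102227/1176


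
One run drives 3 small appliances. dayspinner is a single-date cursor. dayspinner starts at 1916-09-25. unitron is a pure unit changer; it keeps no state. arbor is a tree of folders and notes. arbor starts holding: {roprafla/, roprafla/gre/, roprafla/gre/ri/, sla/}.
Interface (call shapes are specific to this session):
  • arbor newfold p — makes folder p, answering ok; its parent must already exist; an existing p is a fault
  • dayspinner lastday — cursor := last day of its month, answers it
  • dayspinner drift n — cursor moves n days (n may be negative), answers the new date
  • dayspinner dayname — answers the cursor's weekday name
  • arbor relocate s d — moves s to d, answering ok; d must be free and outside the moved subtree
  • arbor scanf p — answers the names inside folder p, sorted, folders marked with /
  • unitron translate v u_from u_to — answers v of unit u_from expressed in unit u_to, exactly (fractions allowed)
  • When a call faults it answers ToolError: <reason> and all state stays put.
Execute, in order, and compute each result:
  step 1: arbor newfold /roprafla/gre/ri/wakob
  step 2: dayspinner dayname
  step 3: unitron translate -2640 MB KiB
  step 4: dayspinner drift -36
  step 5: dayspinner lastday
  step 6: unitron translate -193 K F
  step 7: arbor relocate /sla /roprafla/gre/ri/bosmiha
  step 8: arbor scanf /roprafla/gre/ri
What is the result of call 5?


Answer: 1916-08-31

Derivation:
I try arbor newfold using p→/roprafla/gre/ri/wakob, yielding ok.
I use dayspinner dayname, which returns Monday.
Calling unitron translate using v→-2640, u_from→MB, u_to→KiB: -2578125.
I call dayspinner drift using n→-36: 1916-08-20.
I try dayspinner lastday(), → 1916-08-31.
Then unitron translate using v→-193, u_from→K, u_to→F, and see -80707/100.
Next I call arbor relocate using s→/sla, d→/roprafla/gre/ri/bosmiha, yielding ok.
I call arbor scanf using p→/roprafla/gre/ri, and observe [bosmiha/, wakob/].


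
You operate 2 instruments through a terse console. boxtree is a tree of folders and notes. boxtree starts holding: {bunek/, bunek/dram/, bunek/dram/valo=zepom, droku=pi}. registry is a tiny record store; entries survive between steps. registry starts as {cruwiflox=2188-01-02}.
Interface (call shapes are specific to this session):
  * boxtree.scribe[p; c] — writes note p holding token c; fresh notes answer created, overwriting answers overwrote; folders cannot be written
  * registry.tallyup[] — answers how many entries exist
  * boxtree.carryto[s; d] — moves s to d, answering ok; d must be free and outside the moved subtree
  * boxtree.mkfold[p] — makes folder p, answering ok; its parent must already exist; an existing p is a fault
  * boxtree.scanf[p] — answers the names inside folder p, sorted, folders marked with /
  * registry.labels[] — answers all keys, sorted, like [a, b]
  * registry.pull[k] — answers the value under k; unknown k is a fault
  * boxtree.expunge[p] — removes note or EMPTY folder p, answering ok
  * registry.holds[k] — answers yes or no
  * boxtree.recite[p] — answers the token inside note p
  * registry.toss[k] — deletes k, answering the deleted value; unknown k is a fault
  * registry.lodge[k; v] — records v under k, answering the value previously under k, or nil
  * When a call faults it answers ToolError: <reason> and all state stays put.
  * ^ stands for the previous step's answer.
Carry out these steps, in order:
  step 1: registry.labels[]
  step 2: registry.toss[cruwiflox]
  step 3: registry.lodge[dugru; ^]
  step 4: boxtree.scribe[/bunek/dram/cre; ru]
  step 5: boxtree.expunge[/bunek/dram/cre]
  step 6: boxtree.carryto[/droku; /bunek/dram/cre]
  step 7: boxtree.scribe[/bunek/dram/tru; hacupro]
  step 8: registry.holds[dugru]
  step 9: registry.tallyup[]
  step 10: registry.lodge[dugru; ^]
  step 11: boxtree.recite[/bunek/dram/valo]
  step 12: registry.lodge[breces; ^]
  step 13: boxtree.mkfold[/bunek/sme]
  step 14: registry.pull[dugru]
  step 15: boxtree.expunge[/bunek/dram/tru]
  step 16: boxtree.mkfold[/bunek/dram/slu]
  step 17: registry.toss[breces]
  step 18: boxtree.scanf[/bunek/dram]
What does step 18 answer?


;; labels() ~> [cruwiflox]
;; toss(k→cruwiflox) ~> 2188-01-02
;; lodge(k→dugru, v→^) ~> nil
;; scribe(p→/bunek/dram/cre, c→ru) ~> created
;; expunge(p→/bunek/dram/cre) ~> ok
;; carryto(s→/droku, d→/bunek/dram/cre) ~> ok
;; scribe(p→/bunek/dram/tru, c→hacupro) ~> created
;; holds(k→dugru) ~> yes
;; tallyup() ~> 1
;; lodge(k→dugru, v→^) ~> 2188-01-02
;; recite(p→/bunek/dram/valo) ~> zepom
;; lodge(k→breces, v→^) ~> nil
;; mkfold(p→/bunek/sme) ~> ok
;; pull(k→dugru) ~> 1
;; expunge(p→/bunek/dram/tru) ~> ok
;; mkfold(p→/bunek/dram/slu) ~> ok
;; toss(k→breces) ~> zepom
;; scanf(p→/bunek/dram) ~> [cre, slu/, valo]

Answer: [cre, slu/, valo]


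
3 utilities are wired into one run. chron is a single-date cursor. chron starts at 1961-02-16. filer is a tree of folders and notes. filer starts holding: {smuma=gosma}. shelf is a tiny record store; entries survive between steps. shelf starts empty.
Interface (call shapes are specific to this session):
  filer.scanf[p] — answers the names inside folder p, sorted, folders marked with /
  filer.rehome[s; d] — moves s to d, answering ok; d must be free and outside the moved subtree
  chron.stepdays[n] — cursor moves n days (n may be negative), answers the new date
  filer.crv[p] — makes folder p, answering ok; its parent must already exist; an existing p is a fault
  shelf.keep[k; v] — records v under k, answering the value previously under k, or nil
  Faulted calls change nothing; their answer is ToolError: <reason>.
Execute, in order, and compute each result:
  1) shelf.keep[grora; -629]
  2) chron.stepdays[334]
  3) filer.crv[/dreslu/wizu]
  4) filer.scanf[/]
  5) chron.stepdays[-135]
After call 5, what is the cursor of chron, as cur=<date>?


Answer: cur=1961-09-03

Derivation:
% keep(k: grora, v: -629) ~> nil
% stepdays(n: 334) ~> 1962-01-16
% crv(p: /dreslu/wizu) ~> ToolError: no parent
% scanf(p: /) ~> [smuma]
% stepdays(n: -135) ~> 1961-09-03


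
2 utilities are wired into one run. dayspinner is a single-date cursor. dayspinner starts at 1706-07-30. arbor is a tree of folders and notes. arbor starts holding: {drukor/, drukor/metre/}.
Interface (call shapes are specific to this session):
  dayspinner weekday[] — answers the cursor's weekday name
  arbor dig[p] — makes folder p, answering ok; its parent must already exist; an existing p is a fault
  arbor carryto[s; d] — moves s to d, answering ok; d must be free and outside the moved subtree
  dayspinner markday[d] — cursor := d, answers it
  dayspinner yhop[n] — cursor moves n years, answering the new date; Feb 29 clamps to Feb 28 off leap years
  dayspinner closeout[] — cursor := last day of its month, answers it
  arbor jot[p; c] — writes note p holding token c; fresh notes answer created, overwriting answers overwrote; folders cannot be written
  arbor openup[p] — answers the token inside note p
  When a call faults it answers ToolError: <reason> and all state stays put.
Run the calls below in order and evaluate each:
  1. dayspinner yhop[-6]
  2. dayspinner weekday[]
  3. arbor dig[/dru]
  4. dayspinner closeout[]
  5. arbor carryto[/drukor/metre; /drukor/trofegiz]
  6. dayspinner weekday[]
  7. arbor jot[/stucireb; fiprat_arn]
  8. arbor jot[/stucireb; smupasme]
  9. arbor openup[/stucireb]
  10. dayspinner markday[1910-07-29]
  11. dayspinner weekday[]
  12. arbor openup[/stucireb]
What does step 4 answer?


! dayspinner yhop(n: -6) ~> 1700-07-30
! dayspinner weekday() ~> Friday
! arbor dig(p: /dru) ~> ok
! dayspinner closeout() ~> 1700-07-31
! arbor carryto(s: /drukor/metre, d: /drukor/trofegiz) ~> ok
! dayspinner weekday() ~> Saturday
! arbor jot(p: /stucireb, c: fiprat_arn) ~> created
! arbor jot(p: /stucireb, c: smupasme) ~> overwrote
! arbor openup(p: /stucireb) ~> smupasme
! dayspinner markday(d: 1910-07-29) ~> 1910-07-29
! dayspinner weekday() ~> Friday
! arbor openup(p: /stucireb) ~> smupasme

Answer: 1700-07-31


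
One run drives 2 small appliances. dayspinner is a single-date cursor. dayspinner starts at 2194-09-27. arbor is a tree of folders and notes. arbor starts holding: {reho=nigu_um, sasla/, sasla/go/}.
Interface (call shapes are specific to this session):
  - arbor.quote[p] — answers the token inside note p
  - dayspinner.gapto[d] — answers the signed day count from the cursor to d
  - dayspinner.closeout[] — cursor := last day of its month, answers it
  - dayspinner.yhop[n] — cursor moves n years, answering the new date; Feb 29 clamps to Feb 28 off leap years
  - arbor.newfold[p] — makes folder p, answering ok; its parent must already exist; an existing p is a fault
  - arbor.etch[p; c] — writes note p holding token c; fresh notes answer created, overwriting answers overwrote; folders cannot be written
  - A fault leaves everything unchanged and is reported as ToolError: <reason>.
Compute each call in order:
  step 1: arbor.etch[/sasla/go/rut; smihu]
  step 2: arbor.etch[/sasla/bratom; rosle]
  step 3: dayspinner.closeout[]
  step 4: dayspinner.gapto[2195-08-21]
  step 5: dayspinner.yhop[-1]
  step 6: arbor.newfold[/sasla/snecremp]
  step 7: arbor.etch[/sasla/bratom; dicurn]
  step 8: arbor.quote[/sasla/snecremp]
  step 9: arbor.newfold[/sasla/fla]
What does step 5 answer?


Act: arbor.etch[p: /sasla/go/rut; c: smihu]
Obs: created
Act: arbor.etch[p: /sasla/bratom; c: rosle]
Obs: created
Act: dayspinner.closeout[]
Obs: 2194-09-30
Act: dayspinner.gapto[d: 2195-08-21]
Obs: 325
Act: dayspinner.yhop[n: -1]
Obs: 2193-09-30
Act: arbor.newfold[p: /sasla/snecremp]
Obs: ok
Act: arbor.etch[p: /sasla/bratom; c: dicurn]
Obs: overwrote
Act: arbor.quote[p: /sasla/snecremp]
Obs: ToolError: is a directory
Act: arbor.newfold[p: /sasla/fla]
Obs: ok

Answer: 2193-09-30


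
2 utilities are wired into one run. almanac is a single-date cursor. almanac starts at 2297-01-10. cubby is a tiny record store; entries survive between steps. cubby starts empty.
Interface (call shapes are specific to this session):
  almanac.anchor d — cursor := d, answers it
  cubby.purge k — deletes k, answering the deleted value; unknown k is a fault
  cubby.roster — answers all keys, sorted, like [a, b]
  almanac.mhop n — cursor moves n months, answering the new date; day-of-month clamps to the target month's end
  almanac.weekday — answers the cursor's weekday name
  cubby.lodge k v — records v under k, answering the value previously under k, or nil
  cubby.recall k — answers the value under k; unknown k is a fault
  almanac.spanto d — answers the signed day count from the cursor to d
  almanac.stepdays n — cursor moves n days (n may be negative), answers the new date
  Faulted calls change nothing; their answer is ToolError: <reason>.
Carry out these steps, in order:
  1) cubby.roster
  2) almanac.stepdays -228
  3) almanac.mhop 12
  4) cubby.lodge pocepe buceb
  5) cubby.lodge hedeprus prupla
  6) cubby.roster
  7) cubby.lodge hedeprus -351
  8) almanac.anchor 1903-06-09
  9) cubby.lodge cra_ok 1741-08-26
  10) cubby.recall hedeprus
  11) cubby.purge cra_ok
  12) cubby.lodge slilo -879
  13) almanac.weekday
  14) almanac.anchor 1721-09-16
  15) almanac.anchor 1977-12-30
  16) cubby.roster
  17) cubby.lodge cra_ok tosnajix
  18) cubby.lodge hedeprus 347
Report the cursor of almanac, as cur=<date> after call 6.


Now I run cubby.roster(), and get [].
I use almanac.stepdays on n→-228, — result: 2296-05-27.
Now I run almanac.mhop on n→12: 2297-05-27.
I call cubby.lodge on k→pocepe, v→buceb, yielding nil.
I use cubby.lodge on k→hedeprus, v→prupla, which returns nil.
I run cubby.roster(), — result: [hedeprus, pocepe].
Using cubby.lodge on k→hedeprus, v→-351, and get prupla.
I run almanac.anchor on d→1903-06-09, and get 1903-06-09.
I try cubby.lodge on k→cra_ok, v→1741-08-26: nil.
I try cubby.recall on k→hedeprus, which returns -351.
I invoke cubby.purge on k→cra_ok, → 1741-08-26.
I call cubby.lodge on k→slilo, v→-879, which returns nil.
Now I run almanac.weekday, and see Tuesday.
Using almanac.anchor on d→1721-09-16, and observe 1721-09-16.
I try almanac.anchor on d→1977-12-30, giving 1977-12-30.
Then cubby.roster(), → [hedeprus, pocepe, slilo].
I call cubby.lodge on k→cra_ok, v→tosnajix: nil.
I run cubby.lodge on k→hedeprus, v→347: -351.

Answer: cur=2297-05-27


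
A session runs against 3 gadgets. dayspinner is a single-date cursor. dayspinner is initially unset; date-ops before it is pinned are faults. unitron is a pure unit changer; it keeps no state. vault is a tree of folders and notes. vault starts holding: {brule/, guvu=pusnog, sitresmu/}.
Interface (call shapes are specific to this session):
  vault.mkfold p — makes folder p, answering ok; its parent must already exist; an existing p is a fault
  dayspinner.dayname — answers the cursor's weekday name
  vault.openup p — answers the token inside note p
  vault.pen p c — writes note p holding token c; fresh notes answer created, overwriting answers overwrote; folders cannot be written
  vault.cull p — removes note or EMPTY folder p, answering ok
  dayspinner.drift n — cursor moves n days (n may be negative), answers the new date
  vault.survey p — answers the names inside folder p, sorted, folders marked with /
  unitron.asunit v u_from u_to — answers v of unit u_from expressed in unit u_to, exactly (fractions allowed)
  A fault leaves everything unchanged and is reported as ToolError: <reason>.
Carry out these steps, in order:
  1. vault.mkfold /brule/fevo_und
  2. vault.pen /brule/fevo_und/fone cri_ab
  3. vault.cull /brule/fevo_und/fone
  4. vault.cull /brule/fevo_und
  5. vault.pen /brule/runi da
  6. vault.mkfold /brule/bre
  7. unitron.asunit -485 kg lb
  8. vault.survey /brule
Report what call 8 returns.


Answer: [bre/, runi]

Derivation:
Act: mkfold[p→/brule/fevo_und]
Obs: ok
Act: pen[p→/brule/fevo_und/fone; c→cri_ab]
Obs: created
Act: cull[p→/brule/fevo_und/fone]
Obs: ok
Act: cull[p→/brule/fevo_und]
Obs: ok
Act: pen[p→/brule/runi; c→da]
Obs: created
Act: mkfold[p→/brule/bre]
Obs: ok
Act: asunit[v→-485; u_from→kg; u_to→lb]
Obs: -500000000/467621
Act: survey[p→/brule]
Obs: [bre/, runi]


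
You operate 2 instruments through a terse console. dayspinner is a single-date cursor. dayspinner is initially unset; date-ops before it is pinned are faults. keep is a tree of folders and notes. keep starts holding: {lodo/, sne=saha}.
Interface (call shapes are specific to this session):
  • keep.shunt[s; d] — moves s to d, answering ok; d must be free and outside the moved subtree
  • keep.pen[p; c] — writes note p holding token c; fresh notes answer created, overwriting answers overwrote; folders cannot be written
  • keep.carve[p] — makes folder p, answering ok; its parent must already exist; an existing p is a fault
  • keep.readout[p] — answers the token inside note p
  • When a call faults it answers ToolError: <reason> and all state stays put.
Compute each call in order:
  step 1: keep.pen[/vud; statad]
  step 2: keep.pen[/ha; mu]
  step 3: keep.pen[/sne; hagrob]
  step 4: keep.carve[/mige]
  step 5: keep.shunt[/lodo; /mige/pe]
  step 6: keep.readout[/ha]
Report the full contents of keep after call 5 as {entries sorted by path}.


Now I run keep.pen on p→/vud, c→statad, which returns created.
I try keep.pen on p→/ha, c→mu, → created.
Calling keep.pen on p→/sne, c→hagrob, and observe overwrote.
I invoke keep.carve on p→/mige, and get ok.
I call keep.shunt on s→/lodo, d→/mige/pe, and get ok.
I invoke keep.readout on p→/ha, and get mu.

Answer: {ha=mu, mige/, mige/pe/, sne=hagrob, vud=statad}
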